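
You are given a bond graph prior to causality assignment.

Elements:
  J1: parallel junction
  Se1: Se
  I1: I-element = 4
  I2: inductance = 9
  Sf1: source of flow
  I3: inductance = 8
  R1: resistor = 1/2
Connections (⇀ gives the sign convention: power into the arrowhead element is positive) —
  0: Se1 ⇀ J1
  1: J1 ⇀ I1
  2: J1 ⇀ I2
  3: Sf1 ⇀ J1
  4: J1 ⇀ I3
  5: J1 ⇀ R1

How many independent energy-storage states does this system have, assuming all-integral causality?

bond 0 |J1  (Se1 fixes effort; stroke away)
bond 3 |Sf1  (Sf1: flow source, stroke at near end)
bond 1 |I1  (J1: bond 0 brought effort, rest push out)
bond 2 |I2  (J1 effort already set via bond 0)
bond 4 |I3  (J1: bond 0 brought effort, rest push out)
bond 5 |R1  (J1 effort already set via bond 0)

3  (I1, I2, I3 all integral)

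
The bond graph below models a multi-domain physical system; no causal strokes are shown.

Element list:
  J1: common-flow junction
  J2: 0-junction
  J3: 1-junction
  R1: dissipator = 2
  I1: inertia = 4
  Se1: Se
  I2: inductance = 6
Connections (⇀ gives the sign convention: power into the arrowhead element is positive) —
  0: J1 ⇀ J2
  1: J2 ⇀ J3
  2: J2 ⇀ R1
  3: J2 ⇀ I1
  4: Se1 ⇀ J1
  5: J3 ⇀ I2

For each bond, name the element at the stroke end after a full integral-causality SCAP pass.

#4 stroke→J1  (source Se1 imposes e)
#0 stroke→J2  (J1 needs exactly one f-in)
#1 stroke→J3  (common-e at J2 fixed by 0)
#2 stroke→R1  (J2: bond 0 brought effort, rest push out)
#3 stroke→I1  (common-e at J2 fixed by 0)
#5 stroke→I2  (only one flow-in slot at J3)

β0 →J2
β1 →J3
β2 →R1
β3 →I1
β4 →J1
β5 →I2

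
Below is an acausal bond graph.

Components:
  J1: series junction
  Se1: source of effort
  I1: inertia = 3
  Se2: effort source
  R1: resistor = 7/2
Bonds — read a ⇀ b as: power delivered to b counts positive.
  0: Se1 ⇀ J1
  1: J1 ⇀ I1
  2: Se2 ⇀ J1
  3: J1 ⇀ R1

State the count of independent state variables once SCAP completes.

bond 0 →J1  (Se1: effort source, stroke at far end)
bond 2 →J1  (source Se2 imposes e)
bond 1 →I1  (prefer integral on I1)
bond 3 →J1  (J1: bond 1 brought flow, rest push out)

1  (I1 all integral)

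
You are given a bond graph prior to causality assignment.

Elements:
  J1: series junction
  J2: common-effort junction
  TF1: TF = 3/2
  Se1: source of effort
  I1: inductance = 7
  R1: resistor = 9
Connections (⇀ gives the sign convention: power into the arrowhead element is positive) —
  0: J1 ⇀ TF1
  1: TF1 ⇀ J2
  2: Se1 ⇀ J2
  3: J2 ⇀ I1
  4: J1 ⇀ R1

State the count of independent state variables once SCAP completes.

#2 →J2  (source Se1 imposes e)
#1 →TF1  (common-e at J2 fixed by 2)
#3 →I1  (J2 effort already set via bond 2)
#0 →J1  (TF1 one-in-one-out from 1)
#4 →R1  (J1: last free bond brings flow in)

1  (I1 all integral)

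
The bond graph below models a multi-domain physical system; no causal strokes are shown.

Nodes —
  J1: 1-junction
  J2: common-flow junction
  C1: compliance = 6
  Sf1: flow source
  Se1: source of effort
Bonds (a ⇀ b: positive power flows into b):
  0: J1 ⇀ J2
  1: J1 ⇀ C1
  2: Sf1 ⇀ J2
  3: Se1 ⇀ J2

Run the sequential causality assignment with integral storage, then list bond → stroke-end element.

b0 stroke→J2
b1 stroke→J1
b2 stroke→Sf1
b3 stroke→J2

b2 stroke→Sf1  (Sf1 fixes flow; stroke at Sf1)
b3 stroke→J2  (Se1 fixes effort; stroke away)
b0 stroke→J2  (J2 flow already set via bond 2)
b1 stroke→J1  (1-jn J1 has f-setter on 0)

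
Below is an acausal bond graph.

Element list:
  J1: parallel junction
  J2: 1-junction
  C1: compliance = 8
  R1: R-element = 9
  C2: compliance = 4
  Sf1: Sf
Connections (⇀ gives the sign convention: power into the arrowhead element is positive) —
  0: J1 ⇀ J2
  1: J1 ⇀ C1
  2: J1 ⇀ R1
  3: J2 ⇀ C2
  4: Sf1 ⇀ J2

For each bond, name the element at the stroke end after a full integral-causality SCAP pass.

#4 stroke→Sf1  (Sf1 fixes flow; stroke at Sf1)
#0 stroke→J2  (common-f at J2 fixed by 4)
#3 stroke→J2  (1-jn J2 has f-setter on 4)
#1 stroke→J1  (C1: C, integral causality)
#2 stroke→R1  (J1: bond 1 brought effort, rest push out)

bond 0 stroke→J2
bond 1 stroke→J1
bond 2 stroke→R1
bond 3 stroke→J2
bond 4 stroke→Sf1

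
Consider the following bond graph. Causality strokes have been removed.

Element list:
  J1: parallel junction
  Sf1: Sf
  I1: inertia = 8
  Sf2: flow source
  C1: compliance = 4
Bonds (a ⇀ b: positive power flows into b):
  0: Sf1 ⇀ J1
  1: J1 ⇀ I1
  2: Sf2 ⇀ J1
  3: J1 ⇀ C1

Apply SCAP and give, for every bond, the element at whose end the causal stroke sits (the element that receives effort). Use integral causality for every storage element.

#0 →Sf1  (Sf1: flow source, stroke at near end)
#2 →Sf2  (source Sf2 imposes f)
#1 →I1  (prefer integral on I1)
#3 →J1  (only one effort-in slot at J1)

bond 0 stroke at Sf1
bond 1 stroke at I1
bond 2 stroke at Sf2
bond 3 stroke at J1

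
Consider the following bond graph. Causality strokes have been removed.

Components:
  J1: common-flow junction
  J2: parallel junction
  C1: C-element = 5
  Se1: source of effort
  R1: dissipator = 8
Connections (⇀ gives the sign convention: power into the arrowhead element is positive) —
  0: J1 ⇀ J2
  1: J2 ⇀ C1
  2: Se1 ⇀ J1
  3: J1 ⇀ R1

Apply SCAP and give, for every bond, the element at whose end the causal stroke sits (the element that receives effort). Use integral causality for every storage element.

β0 |J1
β1 |J2
β2 |J1
β3 |R1

bond 2 stroke→J1  (Se1: effort source, stroke at far end)
bond 1 stroke→J2  (C1 integral (e out))
bond 0 stroke→J1  (J2 effort already set via bond 1)
bond 3 stroke→R1  (only one flow-in slot at J1)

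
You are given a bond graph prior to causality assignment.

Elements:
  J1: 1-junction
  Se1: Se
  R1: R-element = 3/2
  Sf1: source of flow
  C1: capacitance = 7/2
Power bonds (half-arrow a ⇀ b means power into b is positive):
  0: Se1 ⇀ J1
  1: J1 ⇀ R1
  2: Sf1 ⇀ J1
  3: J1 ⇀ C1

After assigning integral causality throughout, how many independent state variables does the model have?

β0 stroke at J1  (Se1 fixes effort; stroke away)
β2 stroke at Sf1  (Sf1 fixes flow; stroke at Sf1)
β1 stroke at J1  (J1: bond 2 brought flow, rest push out)
β3 stroke at J1  (J1: bond 2 brought flow, rest push out)

1  (C1 all integral)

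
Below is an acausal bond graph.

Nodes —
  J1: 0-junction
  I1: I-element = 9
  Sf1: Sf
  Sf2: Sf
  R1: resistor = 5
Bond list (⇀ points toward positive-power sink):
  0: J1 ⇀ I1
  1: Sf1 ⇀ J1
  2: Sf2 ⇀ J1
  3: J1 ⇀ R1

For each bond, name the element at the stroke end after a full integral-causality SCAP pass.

#1 stroke at Sf1  (source Sf1 imposes f)
#2 stroke at Sf2  (source Sf2 imposes f)
#0 stroke at I1  (I1 integral (f out))
#3 stroke at J1  (J1 needs exactly one e-in)

bond 0 →I1
bond 1 →Sf1
bond 2 →Sf2
bond 3 →J1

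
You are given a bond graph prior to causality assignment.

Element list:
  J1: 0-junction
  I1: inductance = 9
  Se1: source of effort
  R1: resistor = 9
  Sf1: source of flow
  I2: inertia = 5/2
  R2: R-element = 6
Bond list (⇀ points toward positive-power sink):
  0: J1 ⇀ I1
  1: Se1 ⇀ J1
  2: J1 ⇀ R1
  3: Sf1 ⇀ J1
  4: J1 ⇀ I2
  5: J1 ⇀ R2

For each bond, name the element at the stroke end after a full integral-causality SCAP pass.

#1 stroke→J1  (Se1 fixes effort; stroke away)
#3 stroke→Sf1  (Sf1 fixes flow; stroke at Sf1)
#0 stroke→I1  (0-jn J1 has e-setter on 1)
#2 stroke→R1  (J1: bond 1 brought effort, rest push out)
#4 stroke→I2  (J1: bond 1 brought effort, rest push out)
#5 stroke→R2  (common-e at J1 fixed by 1)

β0 stroke→I1
β1 stroke→J1
β2 stroke→R1
β3 stroke→Sf1
β4 stroke→I2
β5 stroke→R2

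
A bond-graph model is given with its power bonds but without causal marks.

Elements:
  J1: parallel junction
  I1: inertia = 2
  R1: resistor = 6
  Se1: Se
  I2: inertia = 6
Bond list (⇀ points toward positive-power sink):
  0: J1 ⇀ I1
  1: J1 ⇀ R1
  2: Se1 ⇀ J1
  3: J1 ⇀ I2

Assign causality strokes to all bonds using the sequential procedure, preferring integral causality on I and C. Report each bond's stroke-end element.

#2 stroke→J1  (Se1: effort source, stroke at far end)
#0 stroke→I1  (J1 effort already set via bond 2)
#1 stroke→R1  (J1 effort already set via bond 2)
#3 stroke→I2  (J1: bond 2 brought effort, rest push out)

#0 stroke at I1
#1 stroke at R1
#2 stroke at J1
#3 stroke at I2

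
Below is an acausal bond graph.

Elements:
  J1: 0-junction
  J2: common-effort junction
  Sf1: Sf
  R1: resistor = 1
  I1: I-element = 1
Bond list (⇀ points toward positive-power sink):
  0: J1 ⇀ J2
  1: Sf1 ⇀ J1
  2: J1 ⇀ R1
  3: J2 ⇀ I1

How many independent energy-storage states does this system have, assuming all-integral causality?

1  (I1 all integral)

b1 stroke→Sf1  (Sf1 fixes flow; stroke at Sf1)
b3 stroke→I1  (I1 integral (f out))
b0 stroke→J2  (J2: last free bond brings effort in)
b2 stroke→J1  (only one effort-in slot at J1)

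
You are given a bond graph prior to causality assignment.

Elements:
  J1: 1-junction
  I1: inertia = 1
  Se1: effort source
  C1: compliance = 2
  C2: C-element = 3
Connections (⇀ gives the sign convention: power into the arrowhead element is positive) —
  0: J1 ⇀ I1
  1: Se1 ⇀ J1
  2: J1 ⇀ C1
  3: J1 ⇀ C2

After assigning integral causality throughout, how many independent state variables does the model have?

bond 1 stroke→J1  (Se1 fixes effort; stroke away)
bond 0 stroke→I1  (I1 outputs flow p/I1)
bond 2 stroke→J1  (1-jn J1 has f-setter on 0)
bond 3 stroke→J1  (common-f at J1 fixed by 0)

3  (C1, C2, I1 all integral)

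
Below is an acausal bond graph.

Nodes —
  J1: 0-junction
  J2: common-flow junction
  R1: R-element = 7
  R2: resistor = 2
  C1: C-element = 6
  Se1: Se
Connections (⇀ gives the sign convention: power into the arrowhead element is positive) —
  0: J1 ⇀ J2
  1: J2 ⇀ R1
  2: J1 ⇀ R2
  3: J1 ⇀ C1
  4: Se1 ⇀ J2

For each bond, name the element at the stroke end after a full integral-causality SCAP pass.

#4 →J2  (source Se1 imposes e)
#3 →J1  (prefer integral on C1)
#0 →J2  (J1: bond 3 brought effort, rest push out)
#2 →R2  (J1 effort already set via bond 3)
#1 →R1  (J2 needs exactly one f-in)

b0 stroke→J2
b1 stroke→R1
b2 stroke→R2
b3 stroke→J1
b4 stroke→J2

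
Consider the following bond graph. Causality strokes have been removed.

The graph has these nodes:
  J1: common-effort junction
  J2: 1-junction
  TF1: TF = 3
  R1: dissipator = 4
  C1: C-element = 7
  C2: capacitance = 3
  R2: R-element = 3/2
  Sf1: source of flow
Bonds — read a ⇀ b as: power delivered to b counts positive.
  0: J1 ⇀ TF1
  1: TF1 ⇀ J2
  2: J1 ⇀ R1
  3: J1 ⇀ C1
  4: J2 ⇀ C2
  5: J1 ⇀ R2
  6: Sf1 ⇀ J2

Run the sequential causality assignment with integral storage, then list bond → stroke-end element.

b0 stroke→TF1
b1 stroke→J2
b2 stroke→R1
b3 stroke→J1
b4 stroke→J2
b5 stroke→R2
b6 stroke→Sf1

bond 6 →Sf1  (Sf1 fixes flow; stroke at Sf1)
bond 1 →J2  (1-jn J2 has f-setter on 6)
bond 4 →J2  (J2: bond 6 brought flow, rest push out)
bond 0 →TF1  (TF TF1: opposite of bond 1)
bond 3 →J1  (C1 outputs effort q/C1)
bond 2 →R1  (common-e at J1 fixed by 3)
bond 5 →R2  (0-jn J1 has e-setter on 3)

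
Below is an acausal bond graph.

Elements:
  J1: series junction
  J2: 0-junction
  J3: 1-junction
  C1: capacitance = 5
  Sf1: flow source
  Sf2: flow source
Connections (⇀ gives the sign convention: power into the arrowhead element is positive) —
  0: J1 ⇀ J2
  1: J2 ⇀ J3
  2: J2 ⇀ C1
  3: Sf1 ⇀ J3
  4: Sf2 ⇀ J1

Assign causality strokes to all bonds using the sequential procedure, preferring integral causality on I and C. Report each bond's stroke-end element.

#0 stroke→J1
#1 stroke→J3
#2 stroke→J2
#3 stroke→Sf1
#4 stroke→Sf2

#3 →Sf1  (Sf1: flow source, stroke at near end)
#4 →Sf2  (Sf2: flow source, stroke at near end)
#0 →J1  (common-f at J1 fixed by 4)
#1 →J3  (J3 flow already set via bond 3)
#2 →J2  (J2: last free bond brings effort in)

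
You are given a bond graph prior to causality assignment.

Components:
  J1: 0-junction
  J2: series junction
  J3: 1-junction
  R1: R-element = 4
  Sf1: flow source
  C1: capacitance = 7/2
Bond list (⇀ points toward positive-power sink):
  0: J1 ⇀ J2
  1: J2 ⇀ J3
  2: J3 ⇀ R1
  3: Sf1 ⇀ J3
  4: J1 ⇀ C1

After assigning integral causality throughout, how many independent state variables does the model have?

bond 3 →Sf1  (Sf1: flow source, stroke at near end)
bond 1 →J3  (1-jn J3 has f-setter on 3)
bond 2 →J3  (J3: bond 3 brought flow, rest push out)
bond 0 →J2  (common-f at J2 fixed by 1)
bond 4 →J1  (J1: last free bond brings effort in)

1  (C1 all integral)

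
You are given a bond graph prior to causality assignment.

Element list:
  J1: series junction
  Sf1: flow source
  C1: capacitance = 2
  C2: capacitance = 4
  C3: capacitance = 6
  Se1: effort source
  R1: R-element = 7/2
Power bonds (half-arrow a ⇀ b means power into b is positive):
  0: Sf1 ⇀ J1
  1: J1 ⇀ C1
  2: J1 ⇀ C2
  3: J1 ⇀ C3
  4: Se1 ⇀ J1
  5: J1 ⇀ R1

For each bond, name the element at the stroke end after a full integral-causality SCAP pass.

bond 0 |Sf1
bond 1 |J1
bond 2 |J1
bond 3 |J1
bond 4 |J1
bond 5 |J1

#0 stroke→Sf1  (Sf1 (Sf) sets flow on bond)
#4 stroke→J1  (Se1 (Se) sets effort on bond)
#1 stroke→J1  (common-f at J1 fixed by 0)
#2 stroke→J1  (J1: bond 0 brought flow, rest push out)
#3 stroke→J1  (1-jn J1 has f-setter on 0)
#5 stroke→J1  (1-jn J1 has f-setter on 0)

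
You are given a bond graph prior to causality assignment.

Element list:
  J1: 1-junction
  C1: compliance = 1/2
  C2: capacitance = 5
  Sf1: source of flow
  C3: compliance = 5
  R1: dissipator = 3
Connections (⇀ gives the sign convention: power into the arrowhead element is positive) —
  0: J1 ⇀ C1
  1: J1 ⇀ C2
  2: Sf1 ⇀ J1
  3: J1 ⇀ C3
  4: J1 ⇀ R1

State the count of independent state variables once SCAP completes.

β2 →Sf1  (Sf1: flow source, stroke at near end)
β0 →J1  (J1: bond 2 brought flow, rest push out)
β1 →J1  (J1 flow already set via bond 2)
β3 →J1  (1-jn J1 has f-setter on 2)
β4 →J1  (J1: bond 2 brought flow, rest push out)

3  (C1, C2, C3 all integral)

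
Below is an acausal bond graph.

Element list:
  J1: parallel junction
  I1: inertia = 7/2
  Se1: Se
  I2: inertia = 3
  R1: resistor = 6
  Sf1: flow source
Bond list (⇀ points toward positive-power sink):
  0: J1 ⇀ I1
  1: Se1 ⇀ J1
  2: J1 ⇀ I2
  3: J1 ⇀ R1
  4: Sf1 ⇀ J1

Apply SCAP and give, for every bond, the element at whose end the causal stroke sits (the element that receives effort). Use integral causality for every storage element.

b0 stroke at I1
b1 stroke at J1
b2 stroke at I2
b3 stroke at R1
b4 stroke at Sf1

#1 →J1  (Se1 fixes effort; stroke away)
#4 →Sf1  (Sf1 (Sf) sets flow on bond)
#0 →I1  (0-jn J1 has e-setter on 1)
#2 →I2  (J1: bond 1 brought effort, rest push out)
#3 →R1  (J1 effort already set via bond 1)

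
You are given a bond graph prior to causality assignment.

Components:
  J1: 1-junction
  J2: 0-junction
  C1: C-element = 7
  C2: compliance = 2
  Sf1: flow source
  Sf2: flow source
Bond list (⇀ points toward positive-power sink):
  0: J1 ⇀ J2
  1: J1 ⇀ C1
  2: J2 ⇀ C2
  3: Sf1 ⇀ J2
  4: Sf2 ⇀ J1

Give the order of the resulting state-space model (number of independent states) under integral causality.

2  (C1, C2 all integral)

β3 stroke→Sf1  (Sf1 (Sf) sets flow on bond)
β4 stroke→Sf2  (Sf2 fixes flow; stroke at Sf2)
β0 stroke→J1  (J1 flow already set via bond 4)
β1 stroke→J1  (J1 flow already set via bond 4)
β2 stroke→J2  (only one effort-in slot at J2)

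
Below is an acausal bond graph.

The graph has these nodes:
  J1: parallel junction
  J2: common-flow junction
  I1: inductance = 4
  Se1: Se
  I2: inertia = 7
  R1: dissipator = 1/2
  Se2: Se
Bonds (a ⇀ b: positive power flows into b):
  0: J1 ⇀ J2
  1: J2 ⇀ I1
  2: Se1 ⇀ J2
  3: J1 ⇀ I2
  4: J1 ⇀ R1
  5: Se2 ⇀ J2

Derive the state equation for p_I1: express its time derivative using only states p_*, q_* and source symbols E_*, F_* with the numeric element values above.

b2 stroke at J2  (source Se1 imposes e)
b5 stroke at J2  (source Se2 imposes e)
b1 stroke at I1  (I1: I, integral causality)
b0 stroke at J2  (1-jn J2 has f-setter on 1)
b3 stroke at I2  (I2 integral (f out))
b4 stroke at J1  (J1 needs exactly one e-in)

dp_I1/dt = E_Se1 + E_Se2 - p_I1/8 - p_I2/14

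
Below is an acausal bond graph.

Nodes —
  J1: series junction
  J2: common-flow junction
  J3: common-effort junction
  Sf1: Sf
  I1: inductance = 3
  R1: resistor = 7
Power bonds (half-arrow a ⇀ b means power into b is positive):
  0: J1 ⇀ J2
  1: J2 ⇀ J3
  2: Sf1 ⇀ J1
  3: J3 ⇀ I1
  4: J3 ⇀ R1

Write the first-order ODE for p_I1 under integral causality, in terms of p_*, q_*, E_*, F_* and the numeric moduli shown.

dp_I1/dt = 7*F_Sf1 - 7*p_I1/3

b2 stroke→Sf1  (Sf1: flow source, stroke at near end)
b0 stroke→J1  (1-jn J1 has f-setter on 2)
b1 stroke→J2  (1-jn J2 has f-setter on 0)
b3 stroke→I1  (I1 integral (f out))
b4 stroke→J3  (only one effort-in slot at J3)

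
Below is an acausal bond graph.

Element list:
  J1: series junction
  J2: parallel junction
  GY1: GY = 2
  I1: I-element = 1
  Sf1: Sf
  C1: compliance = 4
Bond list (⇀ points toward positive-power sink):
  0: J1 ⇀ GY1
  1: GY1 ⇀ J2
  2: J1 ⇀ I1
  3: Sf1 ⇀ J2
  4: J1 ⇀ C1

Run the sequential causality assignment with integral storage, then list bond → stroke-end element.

#0 stroke→J1
#1 stroke→J2
#2 stroke→I1
#3 stroke→Sf1
#4 stroke→J1

#3 stroke at Sf1  (Sf1 fixes flow; stroke at Sf1)
#1 stroke at J2  (J2 needs exactly one e-in)
#0 stroke at J1  (through GY1, causality inverts; strokes same side of GY1)
#2 stroke at I1  (I1 outputs flow p/I1)
#4 stroke at J1  (J1: bond 2 brought flow, rest push out)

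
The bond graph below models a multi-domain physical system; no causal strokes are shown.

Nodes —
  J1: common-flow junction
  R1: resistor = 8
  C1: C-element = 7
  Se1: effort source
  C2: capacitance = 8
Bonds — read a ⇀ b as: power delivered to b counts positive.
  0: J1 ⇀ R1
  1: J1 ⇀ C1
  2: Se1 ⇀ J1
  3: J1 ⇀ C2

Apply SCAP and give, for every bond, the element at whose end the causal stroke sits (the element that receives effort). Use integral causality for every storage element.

bond 2 |J1  (Se1 (Se) sets effort on bond)
bond 1 |J1  (prefer integral on C1)
bond 3 |J1  (C2 outputs effort q/C2)
bond 0 |R1  (J1 needs exactly one f-in)

bond 0 |R1
bond 1 |J1
bond 2 |J1
bond 3 |J1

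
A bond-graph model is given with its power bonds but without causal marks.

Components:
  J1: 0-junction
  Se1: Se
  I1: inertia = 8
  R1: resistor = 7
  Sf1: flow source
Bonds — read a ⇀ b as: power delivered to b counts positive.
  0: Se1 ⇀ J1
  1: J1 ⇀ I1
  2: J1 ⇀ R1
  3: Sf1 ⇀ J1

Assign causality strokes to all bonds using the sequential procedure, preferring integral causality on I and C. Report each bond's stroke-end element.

β0 |J1  (Se1 (Se) sets effort on bond)
β3 |Sf1  (source Sf1 imposes f)
β1 |I1  (J1 effort already set via bond 0)
β2 |R1  (J1 effort already set via bond 0)

bond 0 stroke at J1
bond 1 stroke at I1
bond 2 stroke at R1
bond 3 stroke at Sf1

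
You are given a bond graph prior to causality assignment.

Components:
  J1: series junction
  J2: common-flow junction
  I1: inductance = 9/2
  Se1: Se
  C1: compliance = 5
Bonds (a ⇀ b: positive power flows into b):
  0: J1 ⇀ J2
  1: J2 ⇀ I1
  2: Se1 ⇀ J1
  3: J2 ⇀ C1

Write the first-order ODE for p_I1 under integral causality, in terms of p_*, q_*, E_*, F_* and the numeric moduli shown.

dp_I1/dt = E_Se1 - q_C1/5

bond 2 stroke at J1  (Se1 fixes effort; stroke away)
bond 0 stroke at J2  (J1: last free bond brings flow in)
bond 1 stroke at I1  (prefer integral on I1)
bond 3 stroke at J2  (J2 flow already set via bond 1)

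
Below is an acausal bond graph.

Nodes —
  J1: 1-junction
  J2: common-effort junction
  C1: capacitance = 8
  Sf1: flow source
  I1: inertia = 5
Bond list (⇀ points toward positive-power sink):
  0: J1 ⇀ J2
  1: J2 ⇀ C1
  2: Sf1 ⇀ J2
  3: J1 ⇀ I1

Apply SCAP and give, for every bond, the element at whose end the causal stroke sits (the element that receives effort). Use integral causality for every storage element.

b2 |Sf1  (Sf1: flow source, stroke at near end)
b1 |J2  (C1: C, integral causality)
b0 |J1  (common-e at J2 fixed by 1)
b3 |I1  (J1 needs exactly one f-in)

bond 0 →J1
bond 1 →J2
bond 2 →Sf1
bond 3 →I1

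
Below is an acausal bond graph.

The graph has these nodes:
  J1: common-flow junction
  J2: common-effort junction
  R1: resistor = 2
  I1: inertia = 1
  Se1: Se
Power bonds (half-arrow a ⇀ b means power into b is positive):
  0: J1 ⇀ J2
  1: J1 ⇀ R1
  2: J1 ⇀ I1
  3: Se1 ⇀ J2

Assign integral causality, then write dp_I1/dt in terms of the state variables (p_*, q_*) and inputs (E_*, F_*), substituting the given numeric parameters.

β3 |J2  (Se1: effort source, stroke at far end)
β0 |J1  (common-e at J2 fixed by 3)
β2 |I1  (I1 outputs flow p/I1)
β1 |J1  (1-jn J1 has f-setter on 2)

dp_I1/dt = -E_Se1 - 2*p_I1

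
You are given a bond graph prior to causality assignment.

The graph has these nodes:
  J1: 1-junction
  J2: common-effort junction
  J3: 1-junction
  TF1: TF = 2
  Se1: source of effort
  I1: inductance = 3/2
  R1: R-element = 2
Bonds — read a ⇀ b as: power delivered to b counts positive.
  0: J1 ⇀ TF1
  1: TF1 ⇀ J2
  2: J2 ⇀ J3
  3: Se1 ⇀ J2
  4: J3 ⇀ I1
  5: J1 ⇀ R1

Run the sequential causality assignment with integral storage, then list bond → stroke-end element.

#3 →J2  (Se1: effort source, stroke at far end)
#1 →TF1  (J2: bond 3 brought effort, rest push out)
#2 →J3  (J2 effort already set via bond 3)
#4 →I1  (J3 needs exactly one f-in)
#0 →J1  (TF1 one-in-one-out from 1)
#5 →R1  (only one flow-in slot at J1)

bond 0 →J1
bond 1 →TF1
bond 2 →J3
bond 3 →J2
bond 4 →I1
bond 5 →R1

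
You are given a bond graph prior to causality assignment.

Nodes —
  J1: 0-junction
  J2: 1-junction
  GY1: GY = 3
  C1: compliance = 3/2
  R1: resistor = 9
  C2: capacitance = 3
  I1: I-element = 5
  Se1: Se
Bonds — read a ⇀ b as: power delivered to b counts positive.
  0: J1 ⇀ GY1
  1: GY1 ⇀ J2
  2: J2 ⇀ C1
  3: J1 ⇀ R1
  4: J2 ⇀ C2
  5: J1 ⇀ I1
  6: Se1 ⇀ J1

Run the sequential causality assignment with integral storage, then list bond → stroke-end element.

b6 |J1  (Se1: effort source, stroke at far end)
b0 |GY1  (J1: bond 6 brought effort, rest push out)
b3 |R1  (common-e at J1 fixed by 6)
b5 |I1  (common-e at J1 fixed by 6)
b1 |GY1  (GY GY1: same side as bond 0)
b2 |J2  (common-f at J2 fixed by 1)
b4 |J2  (J2 flow already set via bond 1)

β0 →GY1
β1 →GY1
β2 →J2
β3 →R1
β4 →J2
β5 →I1
β6 →J1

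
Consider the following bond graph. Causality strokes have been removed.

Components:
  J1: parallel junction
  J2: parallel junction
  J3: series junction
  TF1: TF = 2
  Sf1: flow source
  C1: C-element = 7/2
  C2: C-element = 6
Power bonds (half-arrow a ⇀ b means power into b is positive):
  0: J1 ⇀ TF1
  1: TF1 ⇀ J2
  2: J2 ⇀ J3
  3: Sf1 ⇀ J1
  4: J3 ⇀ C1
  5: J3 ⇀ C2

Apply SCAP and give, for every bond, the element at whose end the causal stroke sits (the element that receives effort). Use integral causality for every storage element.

bond 0 stroke at J1
bond 1 stroke at TF1
bond 2 stroke at J2
bond 3 stroke at Sf1
bond 4 stroke at J3
bond 5 stroke at J3

β3 stroke at Sf1  (Sf1 fixes flow; stroke at Sf1)
β0 stroke at J1  (J1 needs exactly one e-in)
β1 stroke at TF1  (TF1: transformer flips bond 0)
β2 stroke at J2  (only one effort-in slot at J2)
β4 stroke at J3  (1-jn J3 has f-setter on 2)
β5 stroke at J3  (J3: bond 2 brought flow, rest push out)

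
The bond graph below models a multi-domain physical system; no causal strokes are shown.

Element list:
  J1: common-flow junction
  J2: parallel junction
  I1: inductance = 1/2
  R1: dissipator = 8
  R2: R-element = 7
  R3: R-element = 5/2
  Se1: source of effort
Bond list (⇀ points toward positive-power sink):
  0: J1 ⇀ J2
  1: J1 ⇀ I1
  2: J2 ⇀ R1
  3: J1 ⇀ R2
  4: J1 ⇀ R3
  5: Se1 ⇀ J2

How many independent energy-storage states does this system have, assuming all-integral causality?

1  (I1 all integral)

b5 →J2  (Se1: effort source, stroke at far end)
b0 →J1  (0-jn J2 has e-setter on 5)
b2 →R1  (common-e at J2 fixed by 5)
b1 →I1  (I1: I, integral causality)
b3 →J1  (common-f at J1 fixed by 1)
b4 →J1  (J1 flow already set via bond 1)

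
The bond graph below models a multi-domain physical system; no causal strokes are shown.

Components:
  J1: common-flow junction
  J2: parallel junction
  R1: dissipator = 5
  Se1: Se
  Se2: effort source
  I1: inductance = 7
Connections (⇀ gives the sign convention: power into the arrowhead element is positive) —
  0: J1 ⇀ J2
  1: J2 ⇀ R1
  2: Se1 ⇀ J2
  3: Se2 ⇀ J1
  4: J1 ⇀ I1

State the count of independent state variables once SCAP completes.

β2 stroke→J2  (Se1 fixes effort; stroke away)
β3 stroke→J1  (Se2: effort source, stroke at far end)
β0 stroke→J1  (J2: bond 2 brought effort, rest push out)
β1 stroke→R1  (0-jn J2 has e-setter on 2)
β4 stroke→I1  (J1: last free bond brings flow in)

1  (I1 all integral)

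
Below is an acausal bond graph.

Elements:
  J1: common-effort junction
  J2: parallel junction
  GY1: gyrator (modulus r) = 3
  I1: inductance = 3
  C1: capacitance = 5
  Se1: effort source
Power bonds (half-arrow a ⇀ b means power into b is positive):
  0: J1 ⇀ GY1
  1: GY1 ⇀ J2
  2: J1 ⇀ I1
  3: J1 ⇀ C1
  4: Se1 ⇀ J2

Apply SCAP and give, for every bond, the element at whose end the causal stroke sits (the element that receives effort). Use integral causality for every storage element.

#0 stroke→GY1
#1 stroke→GY1
#2 stroke→I1
#3 stroke→J1
#4 stroke→J2

β4 stroke at J2  (source Se1 imposes e)
β1 stroke at GY1  (0-jn J2 has e-setter on 4)
β0 stroke at GY1  (through GY1, causality inverts; strokes same side of GY1)
β2 stroke at I1  (prefer integral on I1)
β3 stroke at J1  (only one effort-in slot at J1)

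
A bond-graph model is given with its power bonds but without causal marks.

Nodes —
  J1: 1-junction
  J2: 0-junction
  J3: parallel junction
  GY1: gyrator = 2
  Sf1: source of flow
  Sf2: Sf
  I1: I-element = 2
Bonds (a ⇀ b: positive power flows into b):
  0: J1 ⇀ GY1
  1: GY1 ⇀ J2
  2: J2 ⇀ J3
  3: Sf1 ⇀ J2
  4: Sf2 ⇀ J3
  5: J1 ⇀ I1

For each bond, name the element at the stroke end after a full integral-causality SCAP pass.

b3 |Sf1  (Sf1 (Sf) sets flow on bond)
b4 |Sf2  (Sf2 fixes flow; stroke at Sf2)
b2 |J3  (only one effort-in slot at J3)
b1 |J2  (closing 0-jn rule on J2)
b0 |J1  (GY1 both-in/both-out from 1)
b5 |I1  (J1: last free bond brings flow in)

bond 0 stroke→J1
bond 1 stroke→J2
bond 2 stroke→J3
bond 3 stroke→Sf1
bond 4 stroke→Sf2
bond 5 stroke→I1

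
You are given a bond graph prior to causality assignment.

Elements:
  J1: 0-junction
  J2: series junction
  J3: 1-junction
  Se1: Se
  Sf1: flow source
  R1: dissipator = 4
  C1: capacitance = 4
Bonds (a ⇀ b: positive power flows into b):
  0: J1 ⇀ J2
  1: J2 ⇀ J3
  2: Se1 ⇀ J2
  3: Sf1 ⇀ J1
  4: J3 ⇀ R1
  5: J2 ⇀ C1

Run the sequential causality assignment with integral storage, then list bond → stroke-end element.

β0 |J1
β1 |J2
β2 |J2
β3 |Sf1
β4 |J3
β5 |J2

b2 stroke→J2  (Se1: effort source, stroke at far end)
b3 stroke→Sf1  (Sf1: flow source, stroke at near end)
b0 stroke→J1  (only one effort-in slot at J1)
b1 stroke→J2  (common-f at J2 fixed by 0)
b5 stroke→J2  (J2 flow already set via bond 0)
b4 stroke→J3  (common-f at J3 fixed by 1)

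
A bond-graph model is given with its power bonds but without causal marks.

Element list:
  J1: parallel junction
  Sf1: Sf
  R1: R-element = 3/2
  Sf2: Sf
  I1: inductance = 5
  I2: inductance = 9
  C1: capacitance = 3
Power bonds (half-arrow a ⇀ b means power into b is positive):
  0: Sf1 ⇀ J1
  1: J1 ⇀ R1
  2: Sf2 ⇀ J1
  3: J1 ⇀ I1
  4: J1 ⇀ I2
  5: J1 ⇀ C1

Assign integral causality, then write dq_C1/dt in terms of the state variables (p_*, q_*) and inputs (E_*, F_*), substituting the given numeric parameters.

dq_C1/dt = F_Sf1 + F_Sf2 - p_I1/5 - p_I2/9 - 2*q_C1/9

b0 |Sf1  (source Sf1 imposes f)
b2 |Sf2  (Sf2: flow source, stroke at near end)
b3 |I1  (I1 outputs flow p/I1)
b4 |I2  (I2 outputs flow p/I2)
b5 |J1  (C1 outputs effort q/C1)
b1 |R1  (common-e at J1 fixed by 5)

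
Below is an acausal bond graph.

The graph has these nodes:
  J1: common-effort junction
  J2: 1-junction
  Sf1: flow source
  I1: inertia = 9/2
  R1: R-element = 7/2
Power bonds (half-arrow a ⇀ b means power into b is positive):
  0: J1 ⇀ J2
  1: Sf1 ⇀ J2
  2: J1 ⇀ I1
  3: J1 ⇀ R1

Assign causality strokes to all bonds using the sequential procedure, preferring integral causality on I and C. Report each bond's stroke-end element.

bond 1 stroke→Sf1  (source Sf1 imposes f)
bond 0 stroke→J2  (J2 flow already set via bond 1)
bond 2 stroke→I1  (I1 outputs flow p/I1)
bond 3 stroke→J1  (closing 0-jn rule on J1)

β0 |J2
β1 |Sf1
β2 |I1
β3 |J1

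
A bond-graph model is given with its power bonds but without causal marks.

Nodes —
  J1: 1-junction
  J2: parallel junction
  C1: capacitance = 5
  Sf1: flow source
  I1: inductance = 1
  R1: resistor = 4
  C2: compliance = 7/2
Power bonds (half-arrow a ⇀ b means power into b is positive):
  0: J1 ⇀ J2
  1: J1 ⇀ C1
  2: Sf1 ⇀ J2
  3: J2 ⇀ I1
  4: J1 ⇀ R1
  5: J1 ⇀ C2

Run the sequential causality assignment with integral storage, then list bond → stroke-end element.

β0 stroke→J2
β1 stroke→J1
β2 stroke→Sf1
β3 stroke→I1
β4 stroke→J1
β5 stroke→J1

β2 stroke→Sf1  (Sf1 fixes flow; stroke at Sf1)
β1 stroke→J1  (C1 integral (e out))
β3 stroke→I1  (I1 outputs flow p/I1)
β0 stroke→J2  (J2: last free bond brings effort in)
β4 stroke→J1  (J1: bond 0 brought flow, rest push out)
β5 stroke→J1  (1-jn J1 has f-setter on 0)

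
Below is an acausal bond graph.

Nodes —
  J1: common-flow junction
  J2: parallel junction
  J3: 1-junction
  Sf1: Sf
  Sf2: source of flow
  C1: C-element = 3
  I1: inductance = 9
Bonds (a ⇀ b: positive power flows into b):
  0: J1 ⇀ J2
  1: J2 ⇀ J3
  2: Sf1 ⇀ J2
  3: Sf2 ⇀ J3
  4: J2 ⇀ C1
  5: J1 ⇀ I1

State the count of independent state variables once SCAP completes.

bond 2 stroke at Sf1  (Sf1: flow source, stroke at near end)
bond 3 stroke at Sf2  (Sf2 fixes flow; stroke at Sf2)
bond 1 stroke at J3  (J3 flow already set via bond 3)
bond 4 stroke at J2  (C1 outputs effort q/C1)
bond 0 stroke at J1  (0-jn J2 has e-setter on 4)
bond 5 stroke at I1  (J1 needs exactly one f-in)

2  (C1, I1 all integral)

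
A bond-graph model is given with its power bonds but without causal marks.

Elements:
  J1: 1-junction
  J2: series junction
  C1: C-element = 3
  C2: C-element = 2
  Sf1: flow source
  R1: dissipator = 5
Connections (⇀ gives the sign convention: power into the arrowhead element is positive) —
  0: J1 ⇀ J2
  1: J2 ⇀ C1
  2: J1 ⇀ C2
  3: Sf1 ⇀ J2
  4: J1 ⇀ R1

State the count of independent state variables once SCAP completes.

2  (C1, C2 all integral)

β3 →Sf1  (Sf1 fixes flow; stroke at Sf1)
β0 →J2  (J2 flow already set via bond 3)
β1 →J2  (J2: bond 3 brought flow, rest push out)
β2 →J1  (common-f at J1 fixed by 0)
β4 →J1  (J1 flow already set via bond 0)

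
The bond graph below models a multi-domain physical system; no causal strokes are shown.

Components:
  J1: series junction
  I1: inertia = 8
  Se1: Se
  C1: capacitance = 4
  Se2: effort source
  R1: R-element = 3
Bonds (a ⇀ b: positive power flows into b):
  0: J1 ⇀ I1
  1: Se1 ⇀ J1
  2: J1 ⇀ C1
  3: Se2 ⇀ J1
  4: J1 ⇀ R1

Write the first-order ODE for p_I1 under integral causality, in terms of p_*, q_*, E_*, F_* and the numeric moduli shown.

dp_I1/dt = E_Se1 + E_Se2 - 3*p_I1/8 - q_C1/4

bond 1 stroke→J1  (Se1 fixes effort; stroke away)
bond 3 stroke→J1  (Se2 fixes effort; stroke away)
bond 0 stroke→I1  (I1: I, integral causality)
bond 2 stroke→J1  (common-f at J1 fixed by 0)
bond 4 stroke→J1  (J1: bond 0 brought flow, rest push out)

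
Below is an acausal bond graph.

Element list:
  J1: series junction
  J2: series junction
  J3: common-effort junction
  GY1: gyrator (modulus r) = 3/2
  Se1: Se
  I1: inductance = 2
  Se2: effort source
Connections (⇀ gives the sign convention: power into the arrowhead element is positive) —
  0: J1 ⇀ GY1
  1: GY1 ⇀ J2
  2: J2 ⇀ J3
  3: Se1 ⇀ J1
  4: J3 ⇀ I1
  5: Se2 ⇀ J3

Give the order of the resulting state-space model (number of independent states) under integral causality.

bond 3 |J1  (source Se1 imposes e)
bond 5 |J3  (Se2 fixes effort; stroke away)
bond 0 |GY1  (J1 needs exactly one f-in)
bond 2 |J2  (J3 effort already set via bond 5)
bond 4 |I1  (J3 effort already set via bond 5)
bond 1 |GY1  (GY1 both-in/both-out from 0)

1  (I1 all integral)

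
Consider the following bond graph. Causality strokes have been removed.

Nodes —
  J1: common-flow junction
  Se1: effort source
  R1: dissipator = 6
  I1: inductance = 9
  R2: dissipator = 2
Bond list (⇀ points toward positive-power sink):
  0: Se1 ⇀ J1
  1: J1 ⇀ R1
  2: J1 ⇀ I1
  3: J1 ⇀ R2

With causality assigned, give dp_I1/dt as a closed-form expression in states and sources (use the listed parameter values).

dp_I1/dt = E_Se1 - 8*p_I1/9

#0 stroke→J1  (Se1 fixes effort; stroke away)
#2 stroke→I1  (I1 outputs flow p/I1)
#1 stroke→J1  (J1: bond 2 brought flow, rest push out)
#3 stroke→J1  (1-jn J1 has f-setter on 2)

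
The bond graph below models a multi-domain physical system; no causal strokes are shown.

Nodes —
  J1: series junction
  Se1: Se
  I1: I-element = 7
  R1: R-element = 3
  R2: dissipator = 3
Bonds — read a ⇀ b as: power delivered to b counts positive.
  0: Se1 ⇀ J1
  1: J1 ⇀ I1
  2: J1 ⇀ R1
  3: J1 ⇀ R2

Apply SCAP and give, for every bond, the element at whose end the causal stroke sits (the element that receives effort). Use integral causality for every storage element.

b0 →J1
b1 →I1
b2 →J1
b3 →J1

bond 0 →J1  (Se1: effort source, stroke at far end)
bond 1 →I1  (I1 integral (f out))
bond 2 →J1  (J1 flow already set via bond 1)
bond 3 →J1  (1-jn J1 has f-setter on 1)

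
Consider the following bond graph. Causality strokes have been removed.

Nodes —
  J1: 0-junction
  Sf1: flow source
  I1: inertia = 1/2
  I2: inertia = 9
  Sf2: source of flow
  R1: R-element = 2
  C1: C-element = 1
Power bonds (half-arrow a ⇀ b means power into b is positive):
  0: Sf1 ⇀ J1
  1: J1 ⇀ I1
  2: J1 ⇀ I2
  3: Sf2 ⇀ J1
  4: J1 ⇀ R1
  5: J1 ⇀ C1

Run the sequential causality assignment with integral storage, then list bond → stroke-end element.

β0 stroke at Sf1
β1 stroke at I1
β2 stroke at I2
β3 stroke at Sf2
β4 stroke at R1
β5 stroke at J1

β0 stroke at Sf1  (Sf1 fixes flow; stroke at Sf1)
β3 stroke at Sf2  (Sf2: flow source, stroke at near end)
β1 stroke at I1  (I1: I, integral causality)
β2 stroke at I2  (prefer integral on I2)
β5 stroke at J1  (C1 integral (e out))
β4 stroke at R1  (0-jn J1 has e-setter on 5)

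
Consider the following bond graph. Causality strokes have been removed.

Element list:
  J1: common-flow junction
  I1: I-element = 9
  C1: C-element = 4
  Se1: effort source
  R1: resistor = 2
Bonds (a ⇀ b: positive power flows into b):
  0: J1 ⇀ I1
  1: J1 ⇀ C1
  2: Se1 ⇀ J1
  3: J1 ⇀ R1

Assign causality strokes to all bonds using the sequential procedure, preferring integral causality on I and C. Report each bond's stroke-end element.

β2 stroke at J1  (source Se1 imposes e)
β0 stroke at I1  (I1: I, integral causality)
β1 stroke at J1  (1-jn J1 has f-setter on 0)
β3 stroke at J1  (1-jn J1 has f-setter on 0)

b0 |I1
b1 |J1
b2 |J1
b3 |J1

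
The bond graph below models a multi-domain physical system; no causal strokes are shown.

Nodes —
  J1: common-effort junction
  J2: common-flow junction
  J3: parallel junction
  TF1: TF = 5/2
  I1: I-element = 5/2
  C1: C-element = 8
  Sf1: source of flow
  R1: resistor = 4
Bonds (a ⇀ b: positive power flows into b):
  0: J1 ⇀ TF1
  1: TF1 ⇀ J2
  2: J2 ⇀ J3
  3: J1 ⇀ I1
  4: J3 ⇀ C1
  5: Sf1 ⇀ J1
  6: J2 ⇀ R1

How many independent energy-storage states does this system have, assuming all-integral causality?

bond 5 stroke at Sf1  (Sf1 fixes flow; stroke at Sf1)
bond 3 stroke at I1  (prefer integral on I1)
bond 0 stroke at J1  (closing 0-jn rule on J1)
bond 1 stroke at TF1  (TF1 one-in-one-out from 0)
bond 2 stroke at J2  (1-jn J2 has f-setter on 1)
bond 6 stroke at J2  (J2: bond 1 brought flow, rest push out)
bond 4 stroke at J3  (closing 0-jn rule on J3)

2  (C1, I1 all integral)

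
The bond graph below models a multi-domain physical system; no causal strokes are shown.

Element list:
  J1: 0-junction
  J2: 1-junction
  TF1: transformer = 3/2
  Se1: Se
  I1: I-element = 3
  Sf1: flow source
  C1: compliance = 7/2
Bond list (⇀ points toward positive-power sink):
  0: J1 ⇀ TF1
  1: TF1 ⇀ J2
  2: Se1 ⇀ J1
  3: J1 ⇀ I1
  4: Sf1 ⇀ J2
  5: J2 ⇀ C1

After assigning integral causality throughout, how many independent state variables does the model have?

2  (C1, I1 all integral)

bond 2 |J1  (Se1 fixes effort; stroke away)
bond 4 |Sf1  (source Sf1 imposes f)
bond 0 |TF1  (common-e at J1 fixed by 2)
bond 3 |I1  (common-e at J1 fixed by 2)
bond 1 |J2  (common-f at J2 fixed by 4)
bond 5 |J2  (1-jn J2 has f-setter on 4)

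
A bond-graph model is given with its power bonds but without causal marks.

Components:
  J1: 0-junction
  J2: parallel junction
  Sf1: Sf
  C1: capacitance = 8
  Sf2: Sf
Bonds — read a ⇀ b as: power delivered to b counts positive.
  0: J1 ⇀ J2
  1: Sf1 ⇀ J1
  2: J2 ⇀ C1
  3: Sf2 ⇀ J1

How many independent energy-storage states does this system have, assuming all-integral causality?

1  (C1 all integral)

#1 |Sf1  (source Sf1 imposes f)
#3 |Sf2  (Sf2 (Sf) sets flow on bond)
#0 |J1  (J1 needs exactly one e-in)
#2 |J2  (J2: last free bond brings effort in)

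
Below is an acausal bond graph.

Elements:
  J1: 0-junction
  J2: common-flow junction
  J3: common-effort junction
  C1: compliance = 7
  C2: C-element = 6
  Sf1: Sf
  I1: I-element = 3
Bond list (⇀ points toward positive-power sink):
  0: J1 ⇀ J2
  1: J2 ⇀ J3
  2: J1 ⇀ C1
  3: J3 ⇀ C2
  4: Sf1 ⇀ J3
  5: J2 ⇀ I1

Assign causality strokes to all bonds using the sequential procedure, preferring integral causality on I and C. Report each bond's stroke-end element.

b4 |Sf1  (Sf1 fixes flow; stroke at Sf1)
b2 |J1  (C1 integral (e out))
b0 |J2  (J1 effort already set via bond 2)
b3 |J3  (C2 outputs effort q/C2)
b1 |J2  (J3 effort already set via bond 3)
b5 |I1  (J2 needs exactly one f-in)

bond 0 →J2
bond 1 →J2
bond 2 →J1
bond 3 →J3
bond 4 →Sf1
bond 5 →I1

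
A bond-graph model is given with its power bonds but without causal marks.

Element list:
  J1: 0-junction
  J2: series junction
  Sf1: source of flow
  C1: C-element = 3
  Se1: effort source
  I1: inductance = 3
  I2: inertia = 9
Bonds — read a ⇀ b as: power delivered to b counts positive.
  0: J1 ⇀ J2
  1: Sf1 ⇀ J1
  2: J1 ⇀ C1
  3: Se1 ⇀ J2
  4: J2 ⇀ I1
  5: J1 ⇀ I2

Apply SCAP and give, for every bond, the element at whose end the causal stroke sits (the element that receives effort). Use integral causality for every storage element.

#1 |Sf1  (Sf1: flow source, stroke at near end)
#3 |J2  (source Se1 imposes e)
#2 |J1  (C1 integral (e out))
#0 |J2  (common-e at J1 fixed by 2)
#5 |I2  (J1 effort already set via bond 2)
#4 |I1  (J2 needs exactly one f-in)

bond 0 stroke at J2
bond 1 stroke at Sf1
bond 2 stroke at J1
bond 3 stroke at J2
bond 4 stroke at I1
bond 5 stroke at I2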